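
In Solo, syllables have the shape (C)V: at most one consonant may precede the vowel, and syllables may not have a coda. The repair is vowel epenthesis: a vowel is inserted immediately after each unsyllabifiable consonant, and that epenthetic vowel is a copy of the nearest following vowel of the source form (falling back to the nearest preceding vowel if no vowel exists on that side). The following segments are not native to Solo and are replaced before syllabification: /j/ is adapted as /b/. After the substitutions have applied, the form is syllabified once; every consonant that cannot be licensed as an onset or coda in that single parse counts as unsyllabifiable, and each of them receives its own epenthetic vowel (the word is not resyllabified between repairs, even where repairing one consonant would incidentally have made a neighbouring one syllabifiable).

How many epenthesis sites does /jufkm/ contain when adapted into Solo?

After substitution the input is /bufkm/.
The unsyllabifiable consonants are /f/, /k/, /m/; each receives one epenthetic vowel.

3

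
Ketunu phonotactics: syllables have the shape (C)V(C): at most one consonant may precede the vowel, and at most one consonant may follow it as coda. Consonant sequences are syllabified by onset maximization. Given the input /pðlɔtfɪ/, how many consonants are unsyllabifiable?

2

Syllabifying with onset maximization leaves /p/, /ð/ stranded (at most one coda consonant is licensed; onsets are limited to one consonant).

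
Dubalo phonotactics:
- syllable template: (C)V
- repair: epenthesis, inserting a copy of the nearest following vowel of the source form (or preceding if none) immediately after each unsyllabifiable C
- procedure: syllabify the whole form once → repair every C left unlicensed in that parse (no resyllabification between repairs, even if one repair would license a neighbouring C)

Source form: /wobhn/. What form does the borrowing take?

wobohono

The consonants /b/, /h/, /n/ cannot be parsed into a legal (C)V syllable (no codas are permitted; onsets are limited to one consonant).
Each unlicensed consonant becomes the onset of a new syllable: /b/ → /bo/, /h/ → /ho/, /n/ → /no/.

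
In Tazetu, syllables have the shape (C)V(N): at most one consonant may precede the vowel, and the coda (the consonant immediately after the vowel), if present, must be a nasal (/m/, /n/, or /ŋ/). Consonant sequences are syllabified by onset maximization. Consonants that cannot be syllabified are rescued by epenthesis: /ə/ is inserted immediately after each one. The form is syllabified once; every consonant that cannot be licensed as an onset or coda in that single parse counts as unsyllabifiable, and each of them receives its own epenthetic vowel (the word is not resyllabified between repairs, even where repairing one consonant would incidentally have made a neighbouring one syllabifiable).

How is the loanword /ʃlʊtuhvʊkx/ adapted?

The consonants /ʃ/, /h/, /k/, /x/ cannot be parsed into a legal (C)V(N) syllable (only a nasal (/m/, /n/, or /ŋ/) is licensed in coda position; onsets are limited to one consonant).
Inserting the epenthetic vowel yields /ʃ/ → /ʃə/, /h/ → /hə/, /k/ → /kə/, /x/ → /xə/.

ʃəlʊtuhəvʊkəxə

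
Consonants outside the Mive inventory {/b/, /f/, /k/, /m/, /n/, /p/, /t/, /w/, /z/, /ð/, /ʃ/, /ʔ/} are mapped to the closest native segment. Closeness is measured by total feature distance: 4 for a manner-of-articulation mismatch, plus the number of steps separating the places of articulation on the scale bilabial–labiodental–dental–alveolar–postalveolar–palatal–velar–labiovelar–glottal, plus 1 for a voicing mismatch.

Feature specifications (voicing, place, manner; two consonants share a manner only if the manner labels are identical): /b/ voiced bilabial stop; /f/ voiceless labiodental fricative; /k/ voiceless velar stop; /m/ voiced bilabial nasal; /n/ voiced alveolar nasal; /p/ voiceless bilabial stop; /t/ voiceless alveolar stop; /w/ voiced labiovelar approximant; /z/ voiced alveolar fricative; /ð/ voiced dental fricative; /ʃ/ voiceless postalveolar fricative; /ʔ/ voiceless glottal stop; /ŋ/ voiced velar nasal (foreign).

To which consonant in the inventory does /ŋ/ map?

/n/ is closest: same manner (nasal), place distance 3 (velar→alveolar), same voicing; total 3. Next closest is /k/ at distance 5.

n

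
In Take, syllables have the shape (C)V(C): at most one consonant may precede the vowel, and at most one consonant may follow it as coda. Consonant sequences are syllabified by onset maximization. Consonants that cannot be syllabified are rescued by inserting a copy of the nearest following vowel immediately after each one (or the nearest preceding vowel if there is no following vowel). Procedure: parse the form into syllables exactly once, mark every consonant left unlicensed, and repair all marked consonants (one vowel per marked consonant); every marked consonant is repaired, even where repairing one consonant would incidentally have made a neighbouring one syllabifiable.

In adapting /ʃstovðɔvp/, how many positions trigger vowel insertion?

3

The unsyllabifiable consonants are /ʃ/, /s/, /p/; each receives one epenthetic vowel.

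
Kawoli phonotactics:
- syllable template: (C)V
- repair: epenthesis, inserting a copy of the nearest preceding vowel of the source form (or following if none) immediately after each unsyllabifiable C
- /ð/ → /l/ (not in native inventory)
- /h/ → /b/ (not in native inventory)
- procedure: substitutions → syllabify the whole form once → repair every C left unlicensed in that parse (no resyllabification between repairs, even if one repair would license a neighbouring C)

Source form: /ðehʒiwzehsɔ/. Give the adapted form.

Substitution: /ð/ → /l/, /h/ → /b/, giving /lebʒiwzebsɔ/.
The consonants /b/, /w/, /b/ cannot be parsed into a legal (C)V syllable (no codas are permitted; onsets are limited to one consonant).
Each unlicensed consonant becomes the onset of a new syllable: /b/ → /be/, /w/ → /wi/, /b/ → /be/.

lebeʒiwizebesɔ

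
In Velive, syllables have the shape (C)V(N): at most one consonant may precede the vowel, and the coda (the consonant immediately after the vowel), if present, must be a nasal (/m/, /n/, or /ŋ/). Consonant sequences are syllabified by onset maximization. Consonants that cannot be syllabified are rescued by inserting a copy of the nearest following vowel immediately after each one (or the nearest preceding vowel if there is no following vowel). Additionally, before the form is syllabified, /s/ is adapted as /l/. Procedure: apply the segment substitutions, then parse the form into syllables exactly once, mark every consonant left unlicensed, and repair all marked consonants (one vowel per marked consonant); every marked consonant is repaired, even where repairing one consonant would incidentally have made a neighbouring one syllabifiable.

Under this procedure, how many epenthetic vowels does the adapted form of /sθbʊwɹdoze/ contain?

4

After substitution the input is /lθbʊwɹdoze/.
The unsyllabifiable consonants are /l/, /θ/, /w/, /ɹ/; each receives one epenthetic vowel.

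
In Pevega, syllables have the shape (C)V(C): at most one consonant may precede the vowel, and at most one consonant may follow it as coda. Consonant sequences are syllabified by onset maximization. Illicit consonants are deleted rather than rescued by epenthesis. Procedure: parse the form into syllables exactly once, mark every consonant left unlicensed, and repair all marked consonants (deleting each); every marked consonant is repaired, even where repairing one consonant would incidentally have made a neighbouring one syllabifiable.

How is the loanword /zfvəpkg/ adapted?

The consonants /z/, /f/, /k/, /g/ cannot be parsed into a legal (C)V(C) syllable (at most one coda consonant is licensed; onsets are limited to one consonant).
Each unlicensed consonant is deleted: /z/, /f/, /k/, /g/.

vəp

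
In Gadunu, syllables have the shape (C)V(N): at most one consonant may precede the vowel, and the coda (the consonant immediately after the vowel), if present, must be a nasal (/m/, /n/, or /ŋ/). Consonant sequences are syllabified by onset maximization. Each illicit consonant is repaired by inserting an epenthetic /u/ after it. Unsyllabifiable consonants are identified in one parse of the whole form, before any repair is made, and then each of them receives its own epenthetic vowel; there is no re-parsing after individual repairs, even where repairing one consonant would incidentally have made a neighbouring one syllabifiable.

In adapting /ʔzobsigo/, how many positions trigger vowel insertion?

2

The unsyllabifiable consonants are /ʔ/, /b/; each receives one epenthetic vowel.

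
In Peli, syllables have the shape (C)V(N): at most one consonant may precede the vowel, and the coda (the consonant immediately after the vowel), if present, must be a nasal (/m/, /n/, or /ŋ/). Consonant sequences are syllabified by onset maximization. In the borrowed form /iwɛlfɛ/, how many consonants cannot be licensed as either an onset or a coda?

The consonants /l/ cannot be parsed into a legal (C)V(N) syllable (only a nasal (/m/, /n/, or /ŋ/) is licensed in coda position; onsets are limited to one consonant).

1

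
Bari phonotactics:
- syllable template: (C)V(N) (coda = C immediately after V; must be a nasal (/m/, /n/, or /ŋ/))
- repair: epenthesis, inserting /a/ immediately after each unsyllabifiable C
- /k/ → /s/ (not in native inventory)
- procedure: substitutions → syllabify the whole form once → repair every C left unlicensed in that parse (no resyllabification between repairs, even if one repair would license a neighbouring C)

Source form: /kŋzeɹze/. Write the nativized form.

saŋazeɹaze

Substitution: /k/ → /s/, giving /sŋzeɹze/.
Syllabifying with onset maximization leaves /s/, /ŋ/, /ɹ/ stranded (only a nasal (/m/, /n/, or /ŋ/) is licensed in coda position; onsets are limited to one consonant).
Epenthesis after each stranded consonant: /s/ → /sa/, /ŋ/ → /ŋa/, /ɹ/ → /ɹa/.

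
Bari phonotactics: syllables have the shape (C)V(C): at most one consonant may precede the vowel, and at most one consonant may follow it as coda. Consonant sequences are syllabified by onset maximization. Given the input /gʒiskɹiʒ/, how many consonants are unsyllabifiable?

2

Syllabifying with onset maximization leaves /g/, /k/ stranded (at most one coda consonant is licensed; onsets are limited to one consonant).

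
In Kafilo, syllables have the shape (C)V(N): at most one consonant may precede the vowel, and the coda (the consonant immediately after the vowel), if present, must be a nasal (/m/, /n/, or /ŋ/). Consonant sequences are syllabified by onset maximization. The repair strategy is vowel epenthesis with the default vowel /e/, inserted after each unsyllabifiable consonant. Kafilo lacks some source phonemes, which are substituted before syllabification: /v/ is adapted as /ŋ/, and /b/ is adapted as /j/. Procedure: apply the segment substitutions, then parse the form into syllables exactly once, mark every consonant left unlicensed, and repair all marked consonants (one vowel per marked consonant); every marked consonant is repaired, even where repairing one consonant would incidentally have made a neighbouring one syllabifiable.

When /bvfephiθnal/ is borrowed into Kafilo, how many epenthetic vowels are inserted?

5

After substitution the input is /jŋfephiθnal/.
The unsyllabifiable consonants are /j/, /ŋ/, /p/, /θ/, /l/; each receives one epenthetic vowel.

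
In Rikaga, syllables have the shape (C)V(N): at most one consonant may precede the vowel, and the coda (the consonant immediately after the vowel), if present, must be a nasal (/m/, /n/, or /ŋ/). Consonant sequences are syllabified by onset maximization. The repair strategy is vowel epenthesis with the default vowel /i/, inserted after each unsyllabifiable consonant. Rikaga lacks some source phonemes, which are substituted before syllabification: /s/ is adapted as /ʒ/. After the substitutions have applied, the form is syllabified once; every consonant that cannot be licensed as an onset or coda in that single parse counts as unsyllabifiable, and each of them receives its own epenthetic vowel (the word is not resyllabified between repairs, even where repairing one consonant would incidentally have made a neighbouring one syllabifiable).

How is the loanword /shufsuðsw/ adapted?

Substitution: /s/ → /ʒ/, giving /ʒhufʒuðʒw/.
Syllabifying with onset maximization leaves /ʒ/, /f/, /ð/, /ʒ/, /w/ stranded (only a nasal (/m/, /n/, or /ŋ/) is licensed in coda position; onsets are limited to one consonant).
Each unlicensed consonant becomes the onset of a new syllable: /ʒ/ → /ʒi/, /f/ → /fi/, /ð/ → /ði/, /ʒ/ → /ʒi/, /w/ → /wi/.

ʒihufiʒuðiʒiwi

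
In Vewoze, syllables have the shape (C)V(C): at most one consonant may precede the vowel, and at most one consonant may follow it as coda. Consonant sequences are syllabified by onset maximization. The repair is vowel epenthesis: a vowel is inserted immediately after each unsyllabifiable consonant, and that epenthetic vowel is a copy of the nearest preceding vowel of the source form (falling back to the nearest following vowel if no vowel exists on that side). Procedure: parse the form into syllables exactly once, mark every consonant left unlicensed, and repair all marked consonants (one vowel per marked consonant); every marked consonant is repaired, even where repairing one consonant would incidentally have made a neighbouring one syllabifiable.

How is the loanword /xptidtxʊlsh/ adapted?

Syllabifying with onset maximization leaves /x/, /p/, /t/, /s/, /h/ stranded (at most one coda consonant is licensed; onsets are limited to one consonant).
Epenthesis after each stranded consonant: /x/ → /xi/, /p/ → /pi/, /t/ → /ti/, /s/ → /sʊ/, /h/ → /hʊ/.

xipitidtixʊlsʊhʊ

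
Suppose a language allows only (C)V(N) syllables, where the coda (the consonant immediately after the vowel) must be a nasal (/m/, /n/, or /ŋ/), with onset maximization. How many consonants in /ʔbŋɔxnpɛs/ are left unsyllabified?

The consonants /ʔ/, /b/, /x/, /n/, /s/ cannot be parsed into a legal (C)V(N) syllable (only a nasal (/m/, /n/, or /ŋ/) is licensed in coda position; onsets are limited to one consonant).

5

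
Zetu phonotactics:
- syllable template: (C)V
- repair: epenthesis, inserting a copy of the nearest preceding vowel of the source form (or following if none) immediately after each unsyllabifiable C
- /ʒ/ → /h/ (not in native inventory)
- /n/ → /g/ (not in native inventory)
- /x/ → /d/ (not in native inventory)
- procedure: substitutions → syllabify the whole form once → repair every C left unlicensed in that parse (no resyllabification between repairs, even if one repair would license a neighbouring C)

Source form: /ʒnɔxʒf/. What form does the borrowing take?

Substitution: /ʒ/ → /h/, /n/ → /g/, /x/ → /d/, giving /hgɔdhf/.
The consonants /h/, /d/, /h/, /f/ cannot be parsed into a legal (C)V syllable (no codas are permitted; onsets are limited to one consonant).
Inserting the epenthetic vowel yields /h/ → /hɔ/, /d/ → /dɔ/, /h/ → /hɔ/, /f/ → /fɔ/.

hɔgɔdɔhɔfɔ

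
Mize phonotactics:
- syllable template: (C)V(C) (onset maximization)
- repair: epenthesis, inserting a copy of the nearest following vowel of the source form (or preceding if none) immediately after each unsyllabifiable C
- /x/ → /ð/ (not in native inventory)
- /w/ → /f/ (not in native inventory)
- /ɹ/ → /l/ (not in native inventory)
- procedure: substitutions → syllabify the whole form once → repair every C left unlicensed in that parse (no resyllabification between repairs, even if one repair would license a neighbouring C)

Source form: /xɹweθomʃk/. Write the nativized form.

Substitution: /x/ → /ð/, /ɹ/ → /l/, /w/ → /f/, giving /ðlfeθomʃk/.
The consonants /ð/, /l/, /ʃ/, /k/ cannot be parsed into a legal (C)V(C) syllable (at most one coda consonant is licensed; onsets are limited to one consonant).
Inserting the epenthetic vowel yields /ð/ → /ðe/, /l/ → /le/, /ʃ/ → /ʃo/, /k/ → /ko/.

ðelefeθomʃoko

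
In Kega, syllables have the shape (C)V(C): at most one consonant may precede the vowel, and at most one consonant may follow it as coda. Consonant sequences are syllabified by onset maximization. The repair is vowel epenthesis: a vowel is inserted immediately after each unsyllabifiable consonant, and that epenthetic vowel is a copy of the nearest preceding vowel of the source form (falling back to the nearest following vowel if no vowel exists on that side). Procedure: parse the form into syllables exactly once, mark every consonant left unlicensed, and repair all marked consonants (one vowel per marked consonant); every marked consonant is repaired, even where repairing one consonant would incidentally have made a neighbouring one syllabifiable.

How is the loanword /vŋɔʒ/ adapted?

Syllabifying with onset maximization leaves /v/ stranded (at most one coda consonant is licensed; onsets are limited to one consonant).
Each unlicensed consonant becomes the onset of a new syllable: /v/ → /vɔ/.

vɔŋɔʒ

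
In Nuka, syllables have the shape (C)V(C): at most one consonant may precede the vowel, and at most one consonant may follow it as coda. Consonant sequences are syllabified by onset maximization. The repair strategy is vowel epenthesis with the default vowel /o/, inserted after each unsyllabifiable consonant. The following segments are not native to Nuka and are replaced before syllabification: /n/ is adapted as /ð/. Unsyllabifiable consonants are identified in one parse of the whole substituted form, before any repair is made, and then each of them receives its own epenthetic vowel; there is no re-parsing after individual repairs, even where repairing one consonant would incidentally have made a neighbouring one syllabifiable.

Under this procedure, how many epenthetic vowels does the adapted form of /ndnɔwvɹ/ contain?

4

After substitution the input is /ðdðɔwvɹ/.
The unsyllabifiable consonants are /ð/, /d/, /v/, /ɹ/; each receives one epenthetic vowel.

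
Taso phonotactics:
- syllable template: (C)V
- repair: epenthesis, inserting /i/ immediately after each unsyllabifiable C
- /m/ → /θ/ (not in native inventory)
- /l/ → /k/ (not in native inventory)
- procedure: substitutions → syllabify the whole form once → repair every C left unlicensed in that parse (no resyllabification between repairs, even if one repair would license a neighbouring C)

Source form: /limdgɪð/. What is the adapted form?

Substitution: /l/ → /k/, /m/ → /θ/, giving /kiθdgɪð/.
The consonants /θ/, /d/, /ð/ cannot be parsed into a legal (C)V syllable (no codas are permitted; onsets are limited to one consonant).
Inserting the epenthetic vowel yields /θ/ → /θi/, /d/ → /di/, /ð/ → /ði/.

kiθidigɪði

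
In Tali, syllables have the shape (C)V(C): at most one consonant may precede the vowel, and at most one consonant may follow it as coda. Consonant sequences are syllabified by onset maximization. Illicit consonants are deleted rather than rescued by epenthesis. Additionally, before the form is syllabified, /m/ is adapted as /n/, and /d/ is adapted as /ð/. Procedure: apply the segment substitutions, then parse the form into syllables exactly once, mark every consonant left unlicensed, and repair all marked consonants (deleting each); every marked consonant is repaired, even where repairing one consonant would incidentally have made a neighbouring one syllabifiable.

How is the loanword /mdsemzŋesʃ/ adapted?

Substitution: /m/ → /n/, /d/ → /ð/, giving /nðsenzŋesʃ/.
Under (C)V(C), the unsyllabifiable consonants are /n/, /ð/, /z/, /ʃ/ (at most one coda consonant is licensed; onsets are limited to one consonant).
Each unlicensed consonant is deleted: /n/, /ð/, /z/, /ʃ/.

senŋes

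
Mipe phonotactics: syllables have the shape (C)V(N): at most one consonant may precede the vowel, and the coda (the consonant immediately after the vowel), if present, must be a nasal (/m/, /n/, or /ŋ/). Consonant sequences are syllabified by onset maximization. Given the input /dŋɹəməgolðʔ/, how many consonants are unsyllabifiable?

5

Syllabifying with onset maximization leaves /d/, /ŋ/, /l/, /ð/, /ʔ/ stranded (only a nasal (/m/, /n/, or /ŋ/) is licensed in coda position; onsets are limited to one consonant).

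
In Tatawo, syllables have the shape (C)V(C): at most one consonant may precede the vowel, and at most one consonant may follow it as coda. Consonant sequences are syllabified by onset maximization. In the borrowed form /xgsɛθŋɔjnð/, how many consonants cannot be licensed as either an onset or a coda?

Under (C)V(C), the unsyllabifiable consonants are /x/, /g/, /n/, /ð/ (at most one coda consonant is licensed; onsets are limited to one consonant).

4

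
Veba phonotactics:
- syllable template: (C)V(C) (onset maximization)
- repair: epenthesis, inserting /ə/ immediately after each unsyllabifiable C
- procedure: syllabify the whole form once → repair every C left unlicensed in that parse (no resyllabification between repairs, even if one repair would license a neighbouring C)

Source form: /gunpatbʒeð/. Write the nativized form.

gunpatbəʒeð

Under (C)V(C), the unsyllabifiable consonants are /b/ (at most one coda consonant is licensed; onsets are limited to one consonant).
Epenthesis after each stranded consonant: /b/ → /bə/.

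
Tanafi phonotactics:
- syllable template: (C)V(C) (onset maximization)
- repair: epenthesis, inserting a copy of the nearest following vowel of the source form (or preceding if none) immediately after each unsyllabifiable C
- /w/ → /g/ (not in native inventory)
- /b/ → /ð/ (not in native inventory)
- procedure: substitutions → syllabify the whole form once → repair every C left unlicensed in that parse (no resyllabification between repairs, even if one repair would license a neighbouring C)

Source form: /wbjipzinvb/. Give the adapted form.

Substitution: /w/ → /g/, /b/ → /ð/, giving /gðjipzinvð/.
Under (C)V(C), the unsyllabifiable consonants are /g/, /ð/, /v/, /ð/ (at most one coda consonant is licensed; onsets are limited to one consonant).
Epenthesis after each stranded consonant: /g/ → /gi/, /ð/ → /ði/, /v/ → /vi/, /ð/ → /ði/.

giðijipzinviði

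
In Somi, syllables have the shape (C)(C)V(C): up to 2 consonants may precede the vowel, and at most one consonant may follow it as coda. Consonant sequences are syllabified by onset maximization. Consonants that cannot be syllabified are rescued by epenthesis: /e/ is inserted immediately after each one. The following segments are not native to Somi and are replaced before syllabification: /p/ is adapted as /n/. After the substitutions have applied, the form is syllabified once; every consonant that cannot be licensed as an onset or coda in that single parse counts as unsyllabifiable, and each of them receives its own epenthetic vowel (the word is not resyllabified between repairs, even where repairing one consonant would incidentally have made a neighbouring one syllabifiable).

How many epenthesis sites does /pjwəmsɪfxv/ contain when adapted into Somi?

After substitution the input is /njwəmsɪfxv/.
The unsyllabifiable consonants are /n/, /x/, /v/; each receives one epenthetic vowel.

3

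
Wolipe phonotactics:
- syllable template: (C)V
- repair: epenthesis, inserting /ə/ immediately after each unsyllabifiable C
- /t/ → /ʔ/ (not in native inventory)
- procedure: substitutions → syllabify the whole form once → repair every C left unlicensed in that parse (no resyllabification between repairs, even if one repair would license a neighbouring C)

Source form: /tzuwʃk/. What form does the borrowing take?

Substitution: /t/ → /ʔ/, giving /ʔzuwʃk/.
Syllabifying with onset maximization leaves /ʔ/, /w/, /ʃ/, /k/ stranded (no codas are permitted; onsets are limited to one consonant).
Each unlicensed consonant becomes the onset of a new syllable: /ʔ/ → /ʔə/, /w/ → /wə/, /ʃ/ → /ʃə/, /k/ → /kə/.

ʔəzuwəʃəkə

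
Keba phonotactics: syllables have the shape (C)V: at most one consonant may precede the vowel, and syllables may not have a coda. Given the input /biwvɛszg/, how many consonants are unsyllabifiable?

4

Under (C)V, the unsyllabifiable consonants are /w/, /s/, /z/, /g/ (no codas are permitted; onsets are limited to one consonant).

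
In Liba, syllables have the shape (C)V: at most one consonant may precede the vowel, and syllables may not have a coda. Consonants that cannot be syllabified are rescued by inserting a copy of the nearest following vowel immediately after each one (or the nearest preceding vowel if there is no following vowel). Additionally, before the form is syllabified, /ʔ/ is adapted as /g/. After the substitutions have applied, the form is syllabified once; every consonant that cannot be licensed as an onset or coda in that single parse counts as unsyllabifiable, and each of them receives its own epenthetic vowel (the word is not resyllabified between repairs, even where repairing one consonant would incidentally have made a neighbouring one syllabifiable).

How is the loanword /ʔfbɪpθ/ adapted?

Substitution: /ʔ/ → /g/, giving /gfbɪpθ/.
Under (C)V, the unsyllabifiable consonants are /g/, /f/, /p/, /θ/ (no codas are permitted; onsets are limited to one consonant).
Each unlicensed consonant becomes the onset of a new syllable: /g/ → /gɪ/, /f/ → /fɪ/, /p/ → /pɪ/, /θ/ → /θɪ/.

gɪfɪbɪpɪθɪ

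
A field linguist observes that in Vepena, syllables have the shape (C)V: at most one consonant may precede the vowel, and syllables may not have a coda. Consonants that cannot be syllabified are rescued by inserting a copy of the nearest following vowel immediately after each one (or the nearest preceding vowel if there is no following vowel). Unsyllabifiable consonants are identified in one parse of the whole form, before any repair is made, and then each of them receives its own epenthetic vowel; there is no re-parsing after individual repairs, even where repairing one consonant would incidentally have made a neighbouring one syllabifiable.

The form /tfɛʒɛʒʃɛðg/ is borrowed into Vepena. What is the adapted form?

The consonants /t/, /ʒ/, /ð/, /g/ cannot be parsed into a legal (C)V syllable (no codas are permitted; onsets are limited to one consonant).
Epenthesis after each stranded consonant: /t/ → /tɛ/, /ʒ/ → /ʒɛ/, /ð/ → /ðɛ/, /g/ → /gɛ/.

tɛfɛʒɛʒɛʃɛðɛgɛ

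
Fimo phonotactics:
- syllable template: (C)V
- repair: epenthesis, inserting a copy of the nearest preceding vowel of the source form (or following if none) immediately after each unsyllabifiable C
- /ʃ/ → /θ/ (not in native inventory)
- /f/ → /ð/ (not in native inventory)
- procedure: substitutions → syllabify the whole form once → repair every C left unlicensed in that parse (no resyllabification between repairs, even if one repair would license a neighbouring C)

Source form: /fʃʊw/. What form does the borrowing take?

ðʊθʊwʊ

Substitution: /f/ → /ð/, /ʃ/ → /θ/, giving /ðθʊw/.
Syllabifying with onset maximization leaves /ð/, /w/ stranded (no codas are permitted; onsets are limited to one consonant).
Inserting the epenthetic vowel yields /ð/ → /ðʊ/, /w/ → /wʊ/.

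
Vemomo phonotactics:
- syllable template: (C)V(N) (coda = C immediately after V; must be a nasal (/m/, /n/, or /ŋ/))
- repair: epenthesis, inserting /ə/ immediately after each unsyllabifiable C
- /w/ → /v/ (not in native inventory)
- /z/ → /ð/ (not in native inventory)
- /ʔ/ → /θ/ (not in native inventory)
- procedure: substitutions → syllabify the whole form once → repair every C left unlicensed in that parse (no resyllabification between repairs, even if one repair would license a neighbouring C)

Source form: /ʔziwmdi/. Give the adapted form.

θəðivəmədi

Substitution: /ʔ/ → /θ/, /z/ → /ð/, /w/ → /v/, giving /θðivmdi/.
Under (C)V(N), the unsyllabifiable consonants are /θ/, /v/, /m/ (only a nasal (/m/, /n/, or /ŋ/) is licensed in coda position; onsets are limited to one consonant).
Each unlicensed consonant becomes the onset of a new syllable: /θ/ → /θə/, /v/ → /və/, /m/ → /mə/.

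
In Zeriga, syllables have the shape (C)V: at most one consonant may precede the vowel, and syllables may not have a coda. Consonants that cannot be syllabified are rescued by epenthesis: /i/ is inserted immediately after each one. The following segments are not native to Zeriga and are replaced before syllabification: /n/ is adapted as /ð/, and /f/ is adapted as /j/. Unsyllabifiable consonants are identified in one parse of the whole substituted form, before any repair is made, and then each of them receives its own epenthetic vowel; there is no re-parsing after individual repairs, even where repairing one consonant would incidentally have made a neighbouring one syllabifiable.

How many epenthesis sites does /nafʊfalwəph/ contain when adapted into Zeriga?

3

After substitution the input is /ðajʊjalwəph/.
The unsyllabifiable consonants are /l/, /p/, /h/; each receives one epenthetic vowel.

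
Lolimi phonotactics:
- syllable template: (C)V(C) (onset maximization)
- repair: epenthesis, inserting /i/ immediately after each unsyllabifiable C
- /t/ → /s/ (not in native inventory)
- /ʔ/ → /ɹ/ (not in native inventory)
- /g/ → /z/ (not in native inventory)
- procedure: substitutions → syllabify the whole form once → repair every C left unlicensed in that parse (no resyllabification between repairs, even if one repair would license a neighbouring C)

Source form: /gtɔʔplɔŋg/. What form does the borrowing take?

Substitution: /g/ → /z/, /t/ → /s/, /ʔ/ → /ɹ/, giving /zsɔɹplɔŋz/.
The consonants /z/, /p/, /z/ cannot be parsed into a legal (C)V(C) syllable (at most one coda consonant is licensed; onsets are limited to one consonant).
Each unlicensed consonant becomes the onset of a new syllable: /z/ → /zi/, /p/ → /pi/, /z/ → /zi/.

zisɔɹpilɔŋzi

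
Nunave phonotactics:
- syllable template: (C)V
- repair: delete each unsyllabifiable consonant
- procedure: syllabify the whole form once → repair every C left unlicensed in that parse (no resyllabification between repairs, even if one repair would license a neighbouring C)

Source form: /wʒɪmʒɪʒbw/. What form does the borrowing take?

Syllabifying with onset maximization leaves /w/, /m/, /ʒ/, /b/, /w/ stranded (no codas are permitted; onsets are limited to one consonant).
Deleting the stranded consonants removes /w/, /m/, /ʒ/, /b/, /w/.

ʒɪʒɪ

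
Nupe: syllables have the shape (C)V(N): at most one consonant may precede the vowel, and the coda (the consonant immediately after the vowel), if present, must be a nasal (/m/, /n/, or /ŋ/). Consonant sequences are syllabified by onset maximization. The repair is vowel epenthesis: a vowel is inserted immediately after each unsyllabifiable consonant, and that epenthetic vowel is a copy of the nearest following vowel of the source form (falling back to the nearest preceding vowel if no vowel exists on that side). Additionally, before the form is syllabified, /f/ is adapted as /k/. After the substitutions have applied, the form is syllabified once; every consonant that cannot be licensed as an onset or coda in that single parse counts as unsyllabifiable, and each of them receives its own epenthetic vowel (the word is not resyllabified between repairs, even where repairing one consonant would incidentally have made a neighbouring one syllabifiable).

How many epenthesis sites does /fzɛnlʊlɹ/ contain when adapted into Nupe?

3

After substitution the input is /kzɛnlʊlɹ/.
The unsyllabifiable consonants are /k/, /l/, /ɹ/; each receives one epenthetic vowel.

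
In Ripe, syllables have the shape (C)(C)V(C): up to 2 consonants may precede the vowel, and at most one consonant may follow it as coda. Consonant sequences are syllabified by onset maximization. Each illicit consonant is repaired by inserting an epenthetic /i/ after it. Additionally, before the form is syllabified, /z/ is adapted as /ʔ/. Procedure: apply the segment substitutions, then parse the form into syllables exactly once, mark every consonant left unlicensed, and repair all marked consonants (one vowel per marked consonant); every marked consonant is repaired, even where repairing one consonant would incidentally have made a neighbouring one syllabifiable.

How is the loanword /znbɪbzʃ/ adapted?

ʔinbɪbʔiʃi

Substitution: /z/ → /ʔ/, giving /ʔnbɪbʔʃ/.
Under (C)(C)V(C), the unsyllabifiable consonants are /ʔ/, /ʔ/, /ʃ/ (at most one coda consonant is licensed; onsets may contain at most 2 consonants).
Inserting the epenthetic vowel yields /ʔ/ → /ʔi/, /ʔ/ → /ʔi/, /ʃ/ → /ʃi/.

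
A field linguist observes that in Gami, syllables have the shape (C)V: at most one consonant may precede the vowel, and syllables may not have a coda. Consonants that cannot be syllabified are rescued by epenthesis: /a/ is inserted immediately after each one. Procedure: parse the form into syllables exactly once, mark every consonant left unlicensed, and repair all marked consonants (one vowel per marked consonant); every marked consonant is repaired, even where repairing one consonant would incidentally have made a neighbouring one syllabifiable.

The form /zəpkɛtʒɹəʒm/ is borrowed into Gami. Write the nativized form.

The consonants /p/, /t/, /ʒ/, /ʒ/, /m/ cannot be parsed into a legal (C)V syllable (no codas are permitted; onsets are limited to one consonant).
Epenthesis after each stranded consonant: /p/ → /pa/, /t/ → /ta/, /ʒ/ → /ʒa/, /ʒ/ → /ʒa/, /m/ → /ma/.

zəpakɛtaʒaɹəʒama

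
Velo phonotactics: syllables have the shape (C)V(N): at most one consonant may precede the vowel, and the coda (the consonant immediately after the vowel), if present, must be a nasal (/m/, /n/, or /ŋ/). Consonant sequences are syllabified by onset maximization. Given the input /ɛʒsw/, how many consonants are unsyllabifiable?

The consonants /ʒ/, /s/, /w/ cannot be parsed into a legal (C)V(N) syllable (only a nasal (/m/, /n/, or /ŋ/) is licensed in coda position; onsets are limited to one consonant).

3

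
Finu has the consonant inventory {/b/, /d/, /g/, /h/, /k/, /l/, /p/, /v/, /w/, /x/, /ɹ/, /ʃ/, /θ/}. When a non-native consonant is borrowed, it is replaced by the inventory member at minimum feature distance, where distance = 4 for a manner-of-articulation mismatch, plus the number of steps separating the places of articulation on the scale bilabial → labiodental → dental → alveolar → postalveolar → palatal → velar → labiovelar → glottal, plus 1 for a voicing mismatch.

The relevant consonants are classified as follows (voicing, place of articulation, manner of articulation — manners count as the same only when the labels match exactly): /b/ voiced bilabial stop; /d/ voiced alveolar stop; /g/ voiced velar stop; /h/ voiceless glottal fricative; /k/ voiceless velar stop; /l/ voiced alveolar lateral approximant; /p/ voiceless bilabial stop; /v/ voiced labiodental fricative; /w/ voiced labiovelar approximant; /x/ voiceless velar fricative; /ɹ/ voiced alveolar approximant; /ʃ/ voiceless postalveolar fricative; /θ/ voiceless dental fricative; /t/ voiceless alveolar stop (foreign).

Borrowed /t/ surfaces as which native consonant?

/d/ is closest: same manner (stop), place distance 0 (alveolar→alveolar), voicing differs (+1); total 1. Next closest is /k/ at distance 3.

d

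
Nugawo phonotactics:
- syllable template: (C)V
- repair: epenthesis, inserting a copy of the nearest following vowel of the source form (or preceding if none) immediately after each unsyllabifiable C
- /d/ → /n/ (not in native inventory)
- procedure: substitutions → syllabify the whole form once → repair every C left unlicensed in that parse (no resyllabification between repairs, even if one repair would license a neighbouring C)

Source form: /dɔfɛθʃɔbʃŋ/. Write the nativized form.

nɔfɛθɔʃɔbɔʃɔŋɔ

Substitution: /d/ → /n/, giving /nɔfɛθʃɔbʃŋ/.
Syllabifying with onset maximization leaves /θ/, /b/, /ʃ/, /ŋ/ stranded (no codas are permitted; onsets are limited to one consonant).
Inserting the epenthetic vowel yields /θ/ → /θɔ/, /b/ → /bɔ/, /ʃ/ → /ʃɔ/, /ŋ/ → /ŋɔ/.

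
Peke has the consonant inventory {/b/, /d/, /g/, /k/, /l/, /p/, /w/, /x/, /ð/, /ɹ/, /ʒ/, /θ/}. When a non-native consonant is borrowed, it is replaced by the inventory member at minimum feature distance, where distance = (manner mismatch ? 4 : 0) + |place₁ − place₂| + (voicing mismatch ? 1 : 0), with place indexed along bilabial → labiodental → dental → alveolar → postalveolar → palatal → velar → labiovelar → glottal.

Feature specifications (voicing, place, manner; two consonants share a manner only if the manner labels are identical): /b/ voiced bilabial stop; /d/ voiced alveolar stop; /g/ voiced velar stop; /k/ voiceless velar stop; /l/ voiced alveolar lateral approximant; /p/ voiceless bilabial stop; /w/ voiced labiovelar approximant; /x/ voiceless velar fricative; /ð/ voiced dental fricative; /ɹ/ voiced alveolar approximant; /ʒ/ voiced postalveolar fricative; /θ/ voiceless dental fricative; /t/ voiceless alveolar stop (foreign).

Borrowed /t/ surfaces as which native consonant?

/d/ is closest: same manner (stop), place distance 0 (alveolar→alveolar), voicing differs (+1); total 1. Next closest is /k/ at distance 3.

d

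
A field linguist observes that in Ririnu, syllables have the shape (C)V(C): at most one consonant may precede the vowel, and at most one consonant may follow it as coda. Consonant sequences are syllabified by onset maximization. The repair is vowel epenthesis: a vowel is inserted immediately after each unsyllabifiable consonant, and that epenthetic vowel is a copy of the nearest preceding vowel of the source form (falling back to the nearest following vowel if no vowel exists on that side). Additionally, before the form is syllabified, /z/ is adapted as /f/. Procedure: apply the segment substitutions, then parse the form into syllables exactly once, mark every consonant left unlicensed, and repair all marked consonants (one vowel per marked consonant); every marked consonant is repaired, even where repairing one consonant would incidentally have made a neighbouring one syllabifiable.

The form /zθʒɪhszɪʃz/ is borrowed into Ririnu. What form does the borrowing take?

fɪθɪʒɪhsɪfɪʃfɪ

Substitution: /z/ → /f/, giving /fθʒɪhsfɪʃf/.
Under (C)V(C), the unsyllabifiable consonants are /f/, /θ/, /s/, /f/ (at most one coda consonant is licensed; onsets are limited to one consonant).
Each unlicensed consonant becomes the onset of a new syllable: /f/ → /fɪ/, /θ/ → /θɪ/, /s/ → /sɪ/, /f/ → /fɪ/.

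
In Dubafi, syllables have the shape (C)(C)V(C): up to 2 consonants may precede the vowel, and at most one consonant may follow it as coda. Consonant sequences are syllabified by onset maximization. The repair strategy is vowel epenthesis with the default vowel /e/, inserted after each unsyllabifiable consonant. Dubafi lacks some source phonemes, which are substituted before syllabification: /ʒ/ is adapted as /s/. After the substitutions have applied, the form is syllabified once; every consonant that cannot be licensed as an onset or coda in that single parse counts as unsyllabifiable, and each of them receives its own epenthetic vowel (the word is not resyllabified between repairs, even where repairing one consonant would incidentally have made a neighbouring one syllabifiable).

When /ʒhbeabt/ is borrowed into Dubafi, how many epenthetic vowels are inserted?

After substitution the input is /shbeabt/.
The unsyllabifiable consonants are /s/, /t/; each receives one epenthetic vowel.

2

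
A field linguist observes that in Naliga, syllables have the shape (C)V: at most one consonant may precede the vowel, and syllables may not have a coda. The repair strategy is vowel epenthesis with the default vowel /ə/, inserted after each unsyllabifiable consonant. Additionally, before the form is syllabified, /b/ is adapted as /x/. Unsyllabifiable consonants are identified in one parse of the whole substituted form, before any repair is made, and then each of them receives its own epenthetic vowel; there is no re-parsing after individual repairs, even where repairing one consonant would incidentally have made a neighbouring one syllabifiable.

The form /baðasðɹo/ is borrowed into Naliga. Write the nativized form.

Substitution: /b/ → /x/, giving /xaðasðɹo/.
The consonants /s/, /ð/ cannot be parsed into a legal (C)V syllable (no codas are permitted; onsets are limited to one consonant).
Epenthesis after each stranded consonant: /s/ → /sə/, /ð/ → /ðə/.

xaðasəðəɹo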